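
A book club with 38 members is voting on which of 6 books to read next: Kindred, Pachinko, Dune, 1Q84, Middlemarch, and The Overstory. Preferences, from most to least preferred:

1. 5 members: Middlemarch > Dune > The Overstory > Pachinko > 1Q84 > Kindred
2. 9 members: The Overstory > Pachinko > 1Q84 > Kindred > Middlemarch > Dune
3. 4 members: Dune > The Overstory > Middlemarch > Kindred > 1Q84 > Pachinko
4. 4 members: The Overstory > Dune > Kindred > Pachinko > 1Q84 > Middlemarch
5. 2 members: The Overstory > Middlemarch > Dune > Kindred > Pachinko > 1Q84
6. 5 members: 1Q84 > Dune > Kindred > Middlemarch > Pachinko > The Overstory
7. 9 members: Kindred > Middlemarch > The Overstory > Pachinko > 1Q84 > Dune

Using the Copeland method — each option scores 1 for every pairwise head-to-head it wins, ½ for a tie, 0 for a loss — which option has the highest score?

Kindred: beats Pachinko and Middlemarch; ties 1Q84; loses to Dune and The Overstory → score 2.5.
Pachinko: beats 1Q84; loses to Kindred, Dune, Middlemarch, and The Overstory → score 1.
Dune: beats Kindred and Pachinko; loses to 1Q84, Middlemarch, and The Overstory → score 2.
1Q84: beats Dune; ties Kindred; loses to Pachinko, Middlemarch, and The Overstory → score 1.5.
Middlemarch: beats Pachinko, Dune, and 1Q84; ties The Overstory; loses to Kindred → score 3.5.
The Overstory: beats Kindred, Pachinko, Dune, and 1Q84; ties Middlemarch → score 4.5.
The Overstory has the best pairwise record.

The Overstory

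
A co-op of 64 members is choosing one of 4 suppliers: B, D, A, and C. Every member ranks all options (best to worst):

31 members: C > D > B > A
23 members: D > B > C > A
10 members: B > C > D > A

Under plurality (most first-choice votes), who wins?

First-place votes: B 10, D 23, A 0, C 31.
C has the most first-place votes.

C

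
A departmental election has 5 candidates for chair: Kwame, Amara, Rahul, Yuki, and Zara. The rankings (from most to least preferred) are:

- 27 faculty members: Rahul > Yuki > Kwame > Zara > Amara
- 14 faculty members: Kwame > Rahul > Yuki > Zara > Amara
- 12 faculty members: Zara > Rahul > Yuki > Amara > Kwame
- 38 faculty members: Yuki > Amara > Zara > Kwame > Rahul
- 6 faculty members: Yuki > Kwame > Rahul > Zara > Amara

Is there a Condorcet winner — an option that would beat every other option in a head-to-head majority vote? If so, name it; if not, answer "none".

Checking pairwise contests:
Amara beats Kwame 50–47.
Rahul beats Amara 59–38.
Kwame beats Rahul 58–39.
Rahul beats Yuki 53–44.
Yuki beats Zara 85–12.
Every option loses at least one head-to-head, so there is no Condorcet winner.

none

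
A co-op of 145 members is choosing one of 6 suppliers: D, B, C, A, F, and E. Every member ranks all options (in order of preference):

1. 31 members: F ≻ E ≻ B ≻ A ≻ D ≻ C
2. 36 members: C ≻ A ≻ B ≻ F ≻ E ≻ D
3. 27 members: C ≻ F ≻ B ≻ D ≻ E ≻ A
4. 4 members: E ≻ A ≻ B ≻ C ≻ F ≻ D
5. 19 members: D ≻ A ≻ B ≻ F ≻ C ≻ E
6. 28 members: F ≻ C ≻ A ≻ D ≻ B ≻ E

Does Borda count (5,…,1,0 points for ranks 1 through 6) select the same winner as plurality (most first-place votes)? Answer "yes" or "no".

no

Borda — scores: D 236, B 379, C 454, A 382, F 517, E 207. Winner: F.
Plurality — first-place votes: D 19, B 0, C 63, A 0, F 59, E 4. Winner: C.
The two methods disagree.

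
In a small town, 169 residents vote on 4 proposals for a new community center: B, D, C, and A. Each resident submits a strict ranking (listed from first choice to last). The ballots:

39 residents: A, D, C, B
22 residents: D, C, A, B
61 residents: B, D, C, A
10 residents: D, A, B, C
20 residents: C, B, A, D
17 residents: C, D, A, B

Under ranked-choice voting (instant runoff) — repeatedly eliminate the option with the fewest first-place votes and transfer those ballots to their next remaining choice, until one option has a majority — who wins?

C

Round 1: B 61, D 32, C 37, A 39. Eliminate D.
Round 2: B 61, C 59, A 49. Eliminate A.
Round 3: B 71, C 98. C has a majority.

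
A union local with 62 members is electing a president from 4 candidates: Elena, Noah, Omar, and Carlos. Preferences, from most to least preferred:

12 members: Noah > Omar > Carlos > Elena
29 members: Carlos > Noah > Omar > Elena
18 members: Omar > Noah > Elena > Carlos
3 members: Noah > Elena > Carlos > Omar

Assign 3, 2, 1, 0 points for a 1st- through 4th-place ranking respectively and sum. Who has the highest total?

Noah

Elena: 12·0 + 29·0 + 18·1 + 3·2 = 24
Noah: 12·3 + 29·2 + 18·2 + 3·3 = 139
Omar: 12·2 + 29·1 + 18·3 + 3·0 = 107
Carlos: 12·1 + 29·3 + 18·0 + 3·1 = 102
Noah has the highest Borda score (139).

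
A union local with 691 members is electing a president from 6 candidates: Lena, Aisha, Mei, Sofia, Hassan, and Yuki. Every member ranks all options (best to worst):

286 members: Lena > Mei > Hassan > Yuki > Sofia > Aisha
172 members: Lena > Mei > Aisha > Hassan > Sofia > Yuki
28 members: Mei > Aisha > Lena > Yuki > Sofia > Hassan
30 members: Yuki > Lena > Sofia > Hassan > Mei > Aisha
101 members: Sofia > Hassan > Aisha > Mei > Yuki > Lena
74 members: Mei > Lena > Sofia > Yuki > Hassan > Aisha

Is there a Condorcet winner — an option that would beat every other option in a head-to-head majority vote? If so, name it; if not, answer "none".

Lena

Lena vs Aisha: 562–129 for Lena.
Lena vs Mei: 488–203 for Lena.
Lena vs Sofia: 590–101 for Lena.
Lena vs Hassan: 590–101 for Lena.
Lena vs Yuki: 560–131 for Lena.
Lena beats every other option head-to-head.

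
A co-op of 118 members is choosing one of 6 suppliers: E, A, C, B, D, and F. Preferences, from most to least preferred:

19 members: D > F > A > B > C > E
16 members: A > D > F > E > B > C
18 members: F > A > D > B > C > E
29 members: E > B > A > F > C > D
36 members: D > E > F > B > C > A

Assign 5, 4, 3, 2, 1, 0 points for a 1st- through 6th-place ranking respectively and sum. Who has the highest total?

D

E: 19·0 + 16·2 + 18·0 + 29·5 + 36·4 = 321
A: 19·3 + 16·5 + 18·4 + 29·3 + 36·0 = 296
C: 19·1 + 16·0 + 18·1 + 29·1 + 36·1 = 102
B: 19·2 + 16·1 + 18·2 + 29·4 + 36·2 = 278
D: 19·5 + 16·4 + 18·3 + 29·0 + 36·5 = 393
F: 19·4 + 16·3 + 18·5 + 29·2 + 36·3 = 380
D has the highest Borda score (393).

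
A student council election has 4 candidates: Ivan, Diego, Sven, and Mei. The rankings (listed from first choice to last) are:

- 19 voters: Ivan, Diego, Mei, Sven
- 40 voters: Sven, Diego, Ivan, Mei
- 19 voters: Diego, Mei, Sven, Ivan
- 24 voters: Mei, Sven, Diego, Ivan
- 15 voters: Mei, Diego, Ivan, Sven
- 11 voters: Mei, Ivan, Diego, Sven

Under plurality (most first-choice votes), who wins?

Mei

First-place votes: Ivan 19, Diego 19, Sven 40, Mei 50.
Mei has the most first-place votes.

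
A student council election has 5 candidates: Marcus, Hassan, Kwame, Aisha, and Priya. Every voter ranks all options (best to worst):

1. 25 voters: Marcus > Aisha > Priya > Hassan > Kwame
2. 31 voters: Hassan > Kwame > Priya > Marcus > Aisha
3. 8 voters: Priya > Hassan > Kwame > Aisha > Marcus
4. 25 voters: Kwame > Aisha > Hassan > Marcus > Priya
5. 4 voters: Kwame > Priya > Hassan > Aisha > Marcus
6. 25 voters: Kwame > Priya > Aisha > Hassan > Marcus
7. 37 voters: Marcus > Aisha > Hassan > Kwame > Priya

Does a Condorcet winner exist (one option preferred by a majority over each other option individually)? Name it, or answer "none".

Checking pairwise contests:
Hassan beats Marcus 93–62.
Aisha beats Hassan 112–43.
Hassan beats Kwame 101–54.
Marcus beats Aisha 93–62.
Marcus beats Priya 87–68.
Every option loses at least one head-to-head, so there is no Condorcet winner.

none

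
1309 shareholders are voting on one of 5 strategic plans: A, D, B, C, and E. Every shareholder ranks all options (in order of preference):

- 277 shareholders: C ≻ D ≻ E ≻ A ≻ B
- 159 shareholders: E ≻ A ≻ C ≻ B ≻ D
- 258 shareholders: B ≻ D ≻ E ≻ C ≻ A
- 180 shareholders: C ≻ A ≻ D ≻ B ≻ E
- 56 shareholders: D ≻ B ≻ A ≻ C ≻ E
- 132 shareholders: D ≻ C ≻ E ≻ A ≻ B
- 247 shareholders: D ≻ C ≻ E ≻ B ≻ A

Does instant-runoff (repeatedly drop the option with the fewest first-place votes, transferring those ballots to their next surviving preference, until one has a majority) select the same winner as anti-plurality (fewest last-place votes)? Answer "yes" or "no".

no

Instant-runoff — R1 A 0, D 435, B 258, C 457, E 159 (A out); R2 D 435, B 258, C 457, E 159 (E out); R3 D 435, B 258, C 616 (B out); R4 D 693, C 616 (D winner). Winner: D.
Anti-plurality — last-place votes: A 505, D 159, B 409, C 0, E 236. Winner: C.
The two methods disagree.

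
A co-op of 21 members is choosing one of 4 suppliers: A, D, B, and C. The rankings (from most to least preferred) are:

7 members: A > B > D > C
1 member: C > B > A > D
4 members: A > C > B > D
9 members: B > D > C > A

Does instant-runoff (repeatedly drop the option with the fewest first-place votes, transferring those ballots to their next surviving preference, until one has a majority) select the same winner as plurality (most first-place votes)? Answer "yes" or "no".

yes

Instant-runoff — R1 A 11, D 0, B 9, C 1 (A winner). Winner: A.
Plurality — first-place votes: A 11, D 0, B 9, C 1. Winner: A.
The two methods agree.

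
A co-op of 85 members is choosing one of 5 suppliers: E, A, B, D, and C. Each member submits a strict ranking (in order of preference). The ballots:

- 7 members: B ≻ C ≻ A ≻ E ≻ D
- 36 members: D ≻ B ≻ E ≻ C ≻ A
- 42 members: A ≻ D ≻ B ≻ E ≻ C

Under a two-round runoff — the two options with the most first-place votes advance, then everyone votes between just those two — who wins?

A

Round 1 first-place votes: E 0, A 42, B 7, D 36, C 0.
A and D advance.
Runoff: A is preferred to D by 49 voters; D by 36.
A wins the runoff.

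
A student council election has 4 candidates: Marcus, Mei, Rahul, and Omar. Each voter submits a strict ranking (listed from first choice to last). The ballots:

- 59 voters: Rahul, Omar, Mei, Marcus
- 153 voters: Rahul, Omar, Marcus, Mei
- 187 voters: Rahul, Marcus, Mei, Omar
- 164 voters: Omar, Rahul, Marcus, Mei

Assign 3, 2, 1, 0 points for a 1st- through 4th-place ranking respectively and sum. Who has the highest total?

Marcus: 59·0 + 153·1 + 187·2 + 164·1 = 691
Mei: 59·1 + 153·0 + 187·1 + 164·0 = 246
Rahul: 59·3 + 153·3 + 187·3 + 164·2 = 1525
Omar: 59·2 + 153·2 + 187·0 + 164·3 = 916
Rahul has the highest Borda score (1525).

Rahul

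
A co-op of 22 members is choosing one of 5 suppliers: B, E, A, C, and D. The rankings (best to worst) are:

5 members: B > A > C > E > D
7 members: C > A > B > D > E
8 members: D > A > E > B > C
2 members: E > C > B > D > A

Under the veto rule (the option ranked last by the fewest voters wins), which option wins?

B

Last-place votes: B 0, E 7, A 2, C 8, D 5.
B is ranked last by the fewest voters, so B wins.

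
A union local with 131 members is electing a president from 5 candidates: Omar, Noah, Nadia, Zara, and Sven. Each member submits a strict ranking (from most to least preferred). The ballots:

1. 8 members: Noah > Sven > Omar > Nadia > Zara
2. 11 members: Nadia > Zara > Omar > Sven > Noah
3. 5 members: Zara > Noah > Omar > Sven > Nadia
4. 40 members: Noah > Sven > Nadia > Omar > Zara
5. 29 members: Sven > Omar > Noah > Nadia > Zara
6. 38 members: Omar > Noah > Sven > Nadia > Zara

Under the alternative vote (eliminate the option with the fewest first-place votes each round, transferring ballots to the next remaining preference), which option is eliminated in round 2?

Round 1: Omar 38, Noah 48, Nadia 11, Zara 5, Sven 29. Eliminate Zara.
Round 2: Omar 38, Noah 53, Nadia 11, Sven 29. Eliminate Nadia.

Nadia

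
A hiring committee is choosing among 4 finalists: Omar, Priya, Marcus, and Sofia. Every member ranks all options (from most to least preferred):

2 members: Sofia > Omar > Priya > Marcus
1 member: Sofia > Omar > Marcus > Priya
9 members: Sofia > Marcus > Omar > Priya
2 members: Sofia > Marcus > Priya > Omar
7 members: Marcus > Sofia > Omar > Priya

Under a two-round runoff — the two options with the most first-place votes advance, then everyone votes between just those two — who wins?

Round 1 first-place votes: Omar 0, Priya 0, Marcus 7, Sofia 14.
Sofia and Marcus advance.
Runoff: Sofia is preferred to Marcus by 14 voters; Marcus by 7.
Sofia wins the runoff.

Sofia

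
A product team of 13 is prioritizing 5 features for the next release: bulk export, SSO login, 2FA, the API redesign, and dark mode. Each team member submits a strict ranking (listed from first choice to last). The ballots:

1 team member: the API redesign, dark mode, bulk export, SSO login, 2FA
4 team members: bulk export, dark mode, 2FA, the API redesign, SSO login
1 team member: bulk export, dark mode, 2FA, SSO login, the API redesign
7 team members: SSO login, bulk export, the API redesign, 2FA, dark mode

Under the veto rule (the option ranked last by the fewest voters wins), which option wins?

bulk export

Last-place votes: bulk export 0, SSO login 4, 2FA 1, the API redesign 1, dark mode 7.
bulk export is ranked last by the fewest voters, so bulk export wins.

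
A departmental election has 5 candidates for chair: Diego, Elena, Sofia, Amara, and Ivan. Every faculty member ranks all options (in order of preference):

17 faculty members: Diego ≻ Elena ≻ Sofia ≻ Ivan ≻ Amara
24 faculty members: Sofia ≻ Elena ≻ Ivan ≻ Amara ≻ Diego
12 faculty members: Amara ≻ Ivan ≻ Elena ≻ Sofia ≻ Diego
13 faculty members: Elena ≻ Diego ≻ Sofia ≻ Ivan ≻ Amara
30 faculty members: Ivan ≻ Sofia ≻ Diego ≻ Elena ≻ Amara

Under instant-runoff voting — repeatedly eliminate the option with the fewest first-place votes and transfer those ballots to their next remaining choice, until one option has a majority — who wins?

Round 1: Diego 17, Elena 13, Sofia 24, Amara 12, Ivan 30. Eliminate Amara.
Round 2: Diego 17, Elena 13, Sofia 24, Ivan 42. Eliminate Elena.
Round 3: Diego 30, Sofia 24, Ivan 42. Eliminate Sofia.
Round 4: Diego 30, Ivan 66. Ivan has a majority.

Ivan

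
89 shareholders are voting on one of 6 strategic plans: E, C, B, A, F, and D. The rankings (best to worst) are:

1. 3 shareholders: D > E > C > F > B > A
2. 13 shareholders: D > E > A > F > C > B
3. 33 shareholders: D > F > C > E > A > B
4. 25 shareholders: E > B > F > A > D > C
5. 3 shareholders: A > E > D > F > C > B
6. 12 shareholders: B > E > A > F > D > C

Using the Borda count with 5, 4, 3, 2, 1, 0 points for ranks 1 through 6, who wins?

E: 3·4 + 13·4 + 33·2 + 25·5 + 3·4 + 12·4 = 315
C: 3·3 + 13·1 + 33·3 + 25·0 + 3·1 + 12·0 = 124
B: 3·1 + 13·0 + 33·0 + 25·4 + 3·0 + 12·5 = 163
A: 3·0 + 13·3 + 33·1 + 25·2 + 3·5 + 12·3 = 173
F: 3·2 + 13·2 + 33·4 + 25·3 + 3·2 + 12·2 = 269
D: 3·5 + 13·5 + 33·5 + 25·1 + 3·3 + 12·1 = 291
E has the highest Borda score (315).

E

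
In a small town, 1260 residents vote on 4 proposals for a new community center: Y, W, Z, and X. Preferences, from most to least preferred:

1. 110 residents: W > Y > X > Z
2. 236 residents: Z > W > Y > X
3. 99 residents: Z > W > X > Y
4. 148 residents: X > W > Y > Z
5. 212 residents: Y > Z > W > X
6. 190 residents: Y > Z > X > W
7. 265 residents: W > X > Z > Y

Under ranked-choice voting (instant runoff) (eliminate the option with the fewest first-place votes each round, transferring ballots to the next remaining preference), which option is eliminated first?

Round 1: Y 402, W 375, Z 335, X 148. Eliminate X.

X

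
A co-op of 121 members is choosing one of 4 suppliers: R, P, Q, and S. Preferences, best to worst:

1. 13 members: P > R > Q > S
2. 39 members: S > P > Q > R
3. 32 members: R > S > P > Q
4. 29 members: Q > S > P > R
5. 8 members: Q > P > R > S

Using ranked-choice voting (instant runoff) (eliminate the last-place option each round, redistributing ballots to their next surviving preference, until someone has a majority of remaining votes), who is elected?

S

Round 1: R 32, P 13, Q 37, S 39. Eliminate P.
Round 2: R 45, Q 37, S 39. Eliminate Q.
Round 3: R 53, S 68. S has a majority.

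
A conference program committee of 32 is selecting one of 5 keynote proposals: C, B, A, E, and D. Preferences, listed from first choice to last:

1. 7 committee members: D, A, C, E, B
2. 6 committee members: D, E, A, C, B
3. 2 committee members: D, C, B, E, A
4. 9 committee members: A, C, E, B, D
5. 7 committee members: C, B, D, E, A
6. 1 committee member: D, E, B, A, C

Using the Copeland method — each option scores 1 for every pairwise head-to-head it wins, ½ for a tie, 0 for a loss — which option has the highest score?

D

C: beats B and E; ties D; loses to A → score 2.5.
B: ties D; loses to C, A, and E → score 0.5.
A: beats C and B; ties E; loses to D → score 2.5.
E: beats B; ties A; loses to C and D → score 1.5.
D: beats A and E; ties C and B → score 3.
D has the best pairwise record.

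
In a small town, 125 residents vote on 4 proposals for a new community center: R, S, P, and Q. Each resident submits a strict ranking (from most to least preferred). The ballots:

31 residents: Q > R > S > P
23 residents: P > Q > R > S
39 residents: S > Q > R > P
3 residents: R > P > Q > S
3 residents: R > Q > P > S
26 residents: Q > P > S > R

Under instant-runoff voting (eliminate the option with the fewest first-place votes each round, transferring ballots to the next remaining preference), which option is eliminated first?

Round 1: R 6, S 39, P 23, Q 57. Eliminate R.

R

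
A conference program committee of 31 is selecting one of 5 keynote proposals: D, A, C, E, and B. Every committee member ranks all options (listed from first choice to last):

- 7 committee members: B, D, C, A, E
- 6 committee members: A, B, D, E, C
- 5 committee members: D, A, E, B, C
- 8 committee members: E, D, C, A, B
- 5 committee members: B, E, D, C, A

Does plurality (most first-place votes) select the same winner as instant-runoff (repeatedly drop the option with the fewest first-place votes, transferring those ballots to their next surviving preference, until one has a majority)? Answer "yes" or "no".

Plurality — first-place votes: D 5, A 6, C 0, E 8, B 12. Winner: B.
Instant-runoff — R1 D 5, A 6, C 0, E 8, B 12 (C out); R2 D 5, A 6, E 8, B 12 (D out); R3 A 11, E 8, B 12 (E out); R4 A 19, B 12 (A winner). Winner: A.
The two methods disagree.

no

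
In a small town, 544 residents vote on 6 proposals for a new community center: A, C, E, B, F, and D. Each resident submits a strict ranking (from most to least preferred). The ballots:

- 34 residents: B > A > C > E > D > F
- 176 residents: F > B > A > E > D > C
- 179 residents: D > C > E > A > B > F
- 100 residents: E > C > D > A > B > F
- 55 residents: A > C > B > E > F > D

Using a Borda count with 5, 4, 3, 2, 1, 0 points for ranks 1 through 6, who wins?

A: 34·4 + 176·3 + 179·2 + 100·2 + 55·5 = 1497
C: 34·3 + 176·0 + 179·4 + 100·4 + 55·4 = 1438
E: 34·2 + 176·2 + 179·3 + 100·5 + 55·2 = 1567
B: 34·5 + 176·4 + 179·1 + 100·1 + 55·3 = 1318
F: 34·0 + 176·5 + 179·0 + 100·0 + 55·1 = 935
D: 34·1 + 176·1 + 179·5 + 100·3 + 55·0 = 1405
E has the highest Borda score (1567).

E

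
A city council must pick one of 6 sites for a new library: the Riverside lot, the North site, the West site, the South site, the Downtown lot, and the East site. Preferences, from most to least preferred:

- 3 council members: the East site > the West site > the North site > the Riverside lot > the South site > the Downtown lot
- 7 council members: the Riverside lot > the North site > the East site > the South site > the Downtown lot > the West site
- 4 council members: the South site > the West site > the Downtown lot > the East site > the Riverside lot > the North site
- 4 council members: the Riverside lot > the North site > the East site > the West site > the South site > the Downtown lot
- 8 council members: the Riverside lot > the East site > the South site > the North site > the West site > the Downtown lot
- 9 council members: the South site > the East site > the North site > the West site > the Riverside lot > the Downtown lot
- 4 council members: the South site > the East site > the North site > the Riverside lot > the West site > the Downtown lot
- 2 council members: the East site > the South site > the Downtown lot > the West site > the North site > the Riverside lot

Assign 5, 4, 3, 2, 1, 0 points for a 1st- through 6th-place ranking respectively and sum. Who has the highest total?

the East site

the Riverside lot: 3·2 + 7·5 + 4·1 + 4·5 + 8·5 + 9·1 + 4·2 + 2·0 = 122
the North site: 3·3 + 7·4 + 4·0 + 4·4 + 8·2 + 9·3 + 4·3 + 2·1 = 110
the West site: 3·4 + 7·0 + 4·4 + 4·2 + 8·1 + 9·2 + 4·1 + 2·2 = 70
the South site: 3·1 + 7·2 + 4·5 + 4·1 + 8·3 + 9·5 + 4·5 + 2·4 = 138
the Downtown lot: 3·0 + 7·1 + 4·3 + 4·0 + 8·0 + 9·0 + 4·0 + 2·3 = 25
the East site: 3·5 + 7·3 + 4·2 + 4·3 + 8·4 + 9·4 + 4·4 + 2·5 = 150
the East site has the highest Borda score (150).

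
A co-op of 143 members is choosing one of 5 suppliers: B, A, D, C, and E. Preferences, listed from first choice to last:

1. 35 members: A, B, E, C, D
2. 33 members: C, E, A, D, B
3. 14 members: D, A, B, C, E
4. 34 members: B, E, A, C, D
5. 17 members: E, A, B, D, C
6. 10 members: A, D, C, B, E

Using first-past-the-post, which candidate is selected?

First-place votes: B 34, A 45, D 14, C 33, E 17.
A has the most first-place votes.

A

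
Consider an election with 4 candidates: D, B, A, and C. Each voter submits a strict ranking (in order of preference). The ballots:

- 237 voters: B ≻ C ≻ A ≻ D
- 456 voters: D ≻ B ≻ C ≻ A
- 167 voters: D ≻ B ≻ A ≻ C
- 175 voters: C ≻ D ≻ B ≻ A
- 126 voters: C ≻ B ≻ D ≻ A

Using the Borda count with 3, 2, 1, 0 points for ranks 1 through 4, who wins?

B

D: 237·0 + 456·3 + 167·3 + 175·2 + 126·1 = 2345
B: 237·3 + 456·2 + 167·2 + 175·1 + 126·2 = 2384
A: 237·1 + 456·0 + 167·1 + 175·0 + 126·0 = 404
C: 237·2 + 456·1 + 167·0 + 175·3 + 126·3 = 1833
B has the highest Borda score (2384).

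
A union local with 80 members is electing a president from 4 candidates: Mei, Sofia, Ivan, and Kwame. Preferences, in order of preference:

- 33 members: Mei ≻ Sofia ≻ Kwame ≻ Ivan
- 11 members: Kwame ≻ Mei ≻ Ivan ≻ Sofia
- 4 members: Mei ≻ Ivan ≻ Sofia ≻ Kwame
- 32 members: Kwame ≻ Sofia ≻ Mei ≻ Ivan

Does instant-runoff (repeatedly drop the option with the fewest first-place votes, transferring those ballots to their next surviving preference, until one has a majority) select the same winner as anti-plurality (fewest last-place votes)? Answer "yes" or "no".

Instant-runoff — R1 Mei 37, Sofia 0, Ivan 0, Kwame 43 (Kwame winner). Winner: Kwame.
Anti-plurality — last-place votes: Mei 0, Sofia 11, Ivan 65, Kwame 4. Winner: Mei.
The two methods disagree.

no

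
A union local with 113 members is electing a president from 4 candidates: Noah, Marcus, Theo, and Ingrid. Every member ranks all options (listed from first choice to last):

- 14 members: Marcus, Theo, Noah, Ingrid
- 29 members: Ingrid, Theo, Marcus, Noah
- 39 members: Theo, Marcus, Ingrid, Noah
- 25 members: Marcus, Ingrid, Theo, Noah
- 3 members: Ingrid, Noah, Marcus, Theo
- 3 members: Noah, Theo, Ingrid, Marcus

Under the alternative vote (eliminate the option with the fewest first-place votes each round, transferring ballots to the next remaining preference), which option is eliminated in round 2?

Ingrid

Round 1: Noah 3, Marcus 39, Theo 39, Ingrid 32. Eliminate Noah.
Round 2: Marcus 39, Theo 42, Ingrid 32. Eliminate Ingrid.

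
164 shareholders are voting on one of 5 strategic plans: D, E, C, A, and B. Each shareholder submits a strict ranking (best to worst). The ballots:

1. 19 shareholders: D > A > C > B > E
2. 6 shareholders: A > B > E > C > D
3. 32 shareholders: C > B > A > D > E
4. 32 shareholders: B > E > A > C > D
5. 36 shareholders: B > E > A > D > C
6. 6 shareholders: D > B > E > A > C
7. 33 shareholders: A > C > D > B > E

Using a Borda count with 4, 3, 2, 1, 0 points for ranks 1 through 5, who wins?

B

D: 19·4 + 6·0 + 32·1 + 32·0 + 36·1 + 6·4 + 33·2 = 234
E: 19·0 + 6·2 + 32·0 + 32·3 + 36·3 + 6·2 + 33·0 = 228
C: 19·2 + 6·1 + 32·4 + 32·1 + 36·0 + 6·0 + 33·3 = 303
A: 19·3 + 6·4 + 32·2 + 32·2 + 36·2 + 6·1 + 33·4 = 419
B: 19·1 + 6·3 + 32·3 + 32·4 + 36·4 + 6·3 + 33·1 = 456
B has the highest Borda score (456).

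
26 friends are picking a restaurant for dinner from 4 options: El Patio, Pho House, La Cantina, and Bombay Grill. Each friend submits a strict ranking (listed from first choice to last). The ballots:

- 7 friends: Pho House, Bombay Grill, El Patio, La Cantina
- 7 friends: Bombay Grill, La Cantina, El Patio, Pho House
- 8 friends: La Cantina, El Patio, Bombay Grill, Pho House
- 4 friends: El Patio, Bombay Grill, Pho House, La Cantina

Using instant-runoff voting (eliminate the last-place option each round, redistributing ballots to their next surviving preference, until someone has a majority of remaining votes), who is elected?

Round 1: El Patio 4, Pho House 7, La Cantina 8, Bombay Grill 7. Eliminate El Patio.
Round 2: Pho House 7, La Cantina 8, Bombay Grill 11. Eliminate Pho House.
Round 3: La Cantina 8, Bombay Grill 18. Bombay Grill has a majority.

Bombay Grill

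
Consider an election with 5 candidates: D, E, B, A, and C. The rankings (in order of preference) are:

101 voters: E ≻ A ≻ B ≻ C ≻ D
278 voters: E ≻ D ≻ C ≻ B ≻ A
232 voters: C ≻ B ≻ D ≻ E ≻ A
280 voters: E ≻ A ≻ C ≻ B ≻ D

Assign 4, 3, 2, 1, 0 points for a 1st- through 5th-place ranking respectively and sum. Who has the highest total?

E

D: 101·0 + 278·3 + 232·2 + 280·0 = 1298
E: 101·4 + 278·4 + 232·1 + 280·4 = 2868
B: 101·2 + 278·1 + 232·3 + 280·1 = 1456
A: 101·3 + 278·0 + 232·0 + 280·3 = 1143
C: 101·1 + 278·2 + 232·4 + 280·2 = 2145
E has the highest Borda score (2868).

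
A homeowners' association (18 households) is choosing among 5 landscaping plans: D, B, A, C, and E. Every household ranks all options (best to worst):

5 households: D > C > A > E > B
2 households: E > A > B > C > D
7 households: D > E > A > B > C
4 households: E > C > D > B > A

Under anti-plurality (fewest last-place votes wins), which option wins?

E

Last-place votes: D 2, B 5, A 4, C 7, E 0.
E is ranked last by the fewest voters, so E wins.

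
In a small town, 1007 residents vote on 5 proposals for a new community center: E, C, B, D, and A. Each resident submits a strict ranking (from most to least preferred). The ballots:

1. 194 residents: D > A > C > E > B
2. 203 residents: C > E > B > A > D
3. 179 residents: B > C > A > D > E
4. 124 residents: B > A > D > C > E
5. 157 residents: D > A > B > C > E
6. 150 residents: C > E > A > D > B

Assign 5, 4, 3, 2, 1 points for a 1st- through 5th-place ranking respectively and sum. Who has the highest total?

E: 194·2 + 203·4 + 179·1 + 124·1 + 157·1 + 150·4 = 2260
C: 194·3 + 203·5 + 179·4 + 124·2 + 157·2 + 150·5 = 3625
B: 194·1 + 203·3 + 179·5 + 124·5 + 157·3 + 150·1 = 2939
D: 194·5 + 203·1 + 179·2 + 124·3 + 157·5 + 150·2 = 2988
A: 194·4 + 203·2 + 179·3 + 124·4 + 157·4 + 150·3 = 3293
C has the highest Borda score (3625).

C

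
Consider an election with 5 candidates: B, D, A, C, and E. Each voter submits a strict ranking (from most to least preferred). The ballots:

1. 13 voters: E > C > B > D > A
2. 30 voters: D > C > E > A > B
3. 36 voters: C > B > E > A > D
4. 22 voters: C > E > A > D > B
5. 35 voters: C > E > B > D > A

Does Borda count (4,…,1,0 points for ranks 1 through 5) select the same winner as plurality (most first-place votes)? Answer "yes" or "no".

yes

Borda — scores: B 204, D 190, A 110, C 501, E 355. Winner: C.
Plurality — first-place votes: B 0, D 30, A 0, C 93, E 13. Winner: C.
The two methods agree.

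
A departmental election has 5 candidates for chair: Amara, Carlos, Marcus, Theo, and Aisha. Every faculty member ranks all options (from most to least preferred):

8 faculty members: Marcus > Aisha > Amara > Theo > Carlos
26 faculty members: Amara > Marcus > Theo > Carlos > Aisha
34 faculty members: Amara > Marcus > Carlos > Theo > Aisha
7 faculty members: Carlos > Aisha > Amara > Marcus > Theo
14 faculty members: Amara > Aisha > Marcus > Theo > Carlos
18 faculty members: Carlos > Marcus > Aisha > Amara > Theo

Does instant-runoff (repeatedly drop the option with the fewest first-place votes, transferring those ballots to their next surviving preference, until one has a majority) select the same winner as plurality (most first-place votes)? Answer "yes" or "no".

yes

Instant-runoff — R1 Amara 74, Carlos 25, Marcus 8, Theo 0, Aisha 0 (Amara winner). Winner: Amara.
Plurality — first-place votes: Amara 74, Carlos 25, Marcus 8, Theo 0, Aisha 0. Winner: Amara.
The two methods agree.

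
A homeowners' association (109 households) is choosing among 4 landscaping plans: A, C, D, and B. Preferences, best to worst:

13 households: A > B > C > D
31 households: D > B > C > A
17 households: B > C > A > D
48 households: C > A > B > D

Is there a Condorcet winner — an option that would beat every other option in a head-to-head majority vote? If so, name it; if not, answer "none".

none

Checking pairwise contests:
C beats A 96–13.
B beats C 61–48.
A beats D 78–31.
A beats B 61–48.
Every option loses at least one head-to-head, so there is no Condorcet winner.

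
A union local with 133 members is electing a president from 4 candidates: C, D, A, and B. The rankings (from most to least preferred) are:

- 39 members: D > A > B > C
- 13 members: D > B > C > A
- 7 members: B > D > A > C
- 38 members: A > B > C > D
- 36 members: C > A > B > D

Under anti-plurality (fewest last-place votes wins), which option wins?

B

Last-place votes: C 46, D 74, A 13, B 0.
B is ranked last by the fewest voters, so B wins.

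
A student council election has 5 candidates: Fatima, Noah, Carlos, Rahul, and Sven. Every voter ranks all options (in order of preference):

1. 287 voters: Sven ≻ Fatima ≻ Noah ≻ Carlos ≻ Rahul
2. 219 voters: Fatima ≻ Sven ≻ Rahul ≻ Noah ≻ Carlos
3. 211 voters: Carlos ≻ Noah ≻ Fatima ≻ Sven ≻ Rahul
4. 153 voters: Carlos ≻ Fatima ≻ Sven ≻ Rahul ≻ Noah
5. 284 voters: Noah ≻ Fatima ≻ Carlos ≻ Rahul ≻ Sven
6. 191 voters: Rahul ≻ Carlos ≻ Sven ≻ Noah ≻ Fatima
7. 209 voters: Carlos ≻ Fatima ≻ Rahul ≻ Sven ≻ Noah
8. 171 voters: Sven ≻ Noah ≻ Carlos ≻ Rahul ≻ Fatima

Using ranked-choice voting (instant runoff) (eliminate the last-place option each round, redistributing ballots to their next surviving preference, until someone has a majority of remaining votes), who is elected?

Round 1: Fatima 219, Noah 284, Carlos 573, Rahul 191, Sven 458. Eliminate Rahul.
Round 2: Fatima 219, Noah 284, Carlos 764, Sven 458. Eliminate Fatima.
Round 3: Noah 284, Carlos 764, Sven 677. Eliminate Noah.
Round 4: Carlos 1048, Sven 677. Carlos has a majority.

Carlos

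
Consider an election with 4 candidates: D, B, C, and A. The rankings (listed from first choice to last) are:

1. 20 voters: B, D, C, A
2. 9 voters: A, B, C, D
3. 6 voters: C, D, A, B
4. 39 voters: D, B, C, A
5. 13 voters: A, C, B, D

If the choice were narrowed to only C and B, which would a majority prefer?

B

Voters preferring C to B: 19; preferring B to C: 68.
B wins the head-to-head.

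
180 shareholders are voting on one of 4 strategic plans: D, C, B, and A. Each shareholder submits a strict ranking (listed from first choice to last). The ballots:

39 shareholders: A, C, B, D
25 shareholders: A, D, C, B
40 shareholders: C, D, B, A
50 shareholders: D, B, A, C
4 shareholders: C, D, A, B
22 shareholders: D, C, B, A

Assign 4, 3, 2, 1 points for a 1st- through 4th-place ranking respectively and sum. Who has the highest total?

D: 39·1 + 25·3 + 40·3 + 50·4 + 4·3 + 22·4 = 534
C: 39·3 + 25·2 + 40·4 + 50·1 + 4·4 + 22·3 = 459
B: 39·2 + 25·1 + 40·2 + 50·3 + 4·1 + 22·2 = 381
A: 39·4 + 25·4 + 40·1 + 50·2 + 4·2 + 22·1 = 426
D has the highest Borda score (534).

D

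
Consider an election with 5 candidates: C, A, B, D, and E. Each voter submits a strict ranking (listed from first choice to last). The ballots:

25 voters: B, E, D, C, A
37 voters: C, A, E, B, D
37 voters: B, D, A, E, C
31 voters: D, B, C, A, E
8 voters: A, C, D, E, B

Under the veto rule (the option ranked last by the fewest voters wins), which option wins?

B

Last-place votes: C 37, A 25, B 8, D 37, E 31.
B is ranked last by the fewest voters, so B wins.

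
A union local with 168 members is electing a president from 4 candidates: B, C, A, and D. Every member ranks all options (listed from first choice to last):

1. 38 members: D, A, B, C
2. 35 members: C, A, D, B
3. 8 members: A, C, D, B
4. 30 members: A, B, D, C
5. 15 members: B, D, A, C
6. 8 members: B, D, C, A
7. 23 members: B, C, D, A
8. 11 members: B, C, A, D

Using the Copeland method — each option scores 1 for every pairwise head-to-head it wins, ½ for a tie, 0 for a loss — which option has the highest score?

A

B: beats C and D; loses to A → score 2.
C: loses to B, A, and D → score 0.
A: beats B and C; ties D → score 2.5.
D: beats C; ties A; loses to B → score 1.5.
A has the best pairwise record.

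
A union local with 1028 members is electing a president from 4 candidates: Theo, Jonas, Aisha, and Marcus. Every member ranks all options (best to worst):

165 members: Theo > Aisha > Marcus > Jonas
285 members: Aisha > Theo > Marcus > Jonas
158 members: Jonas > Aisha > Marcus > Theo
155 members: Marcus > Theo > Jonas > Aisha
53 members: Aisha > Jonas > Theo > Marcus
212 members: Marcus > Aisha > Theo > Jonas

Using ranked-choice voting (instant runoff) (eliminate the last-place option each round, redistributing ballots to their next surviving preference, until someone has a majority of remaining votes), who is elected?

Aisha

Round 1: Theo 165, Jonas 158, Aisha 338, Marcus 367. Eliminate Jonas.
Round 2: Theo 165, Aisha 496, Marcus 367. Eliminate Theo.
Round 3: Aisha 661, Marcus 367. Aisha has a majority.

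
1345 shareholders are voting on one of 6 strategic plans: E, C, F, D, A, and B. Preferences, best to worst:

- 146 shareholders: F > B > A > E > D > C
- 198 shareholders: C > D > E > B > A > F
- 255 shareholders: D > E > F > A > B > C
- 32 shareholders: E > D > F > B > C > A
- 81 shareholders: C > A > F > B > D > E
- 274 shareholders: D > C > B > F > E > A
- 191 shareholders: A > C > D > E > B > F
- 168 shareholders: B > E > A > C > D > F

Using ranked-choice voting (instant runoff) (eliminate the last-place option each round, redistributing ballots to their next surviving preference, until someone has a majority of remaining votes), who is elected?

Round 1: E 32, C 279, F 146, D 529, A 191, B 168. Eliminate E.
Round 2: C 279, F 146, D 561, A 191, B 168. Eliminate F.
Round 3: C 279, D 561, A 191, B 314. Eliminate A.
Round 4: C 470, D 561, B 314. Eliminate B.
Round 5: C 638, D 707. D has a majority.

D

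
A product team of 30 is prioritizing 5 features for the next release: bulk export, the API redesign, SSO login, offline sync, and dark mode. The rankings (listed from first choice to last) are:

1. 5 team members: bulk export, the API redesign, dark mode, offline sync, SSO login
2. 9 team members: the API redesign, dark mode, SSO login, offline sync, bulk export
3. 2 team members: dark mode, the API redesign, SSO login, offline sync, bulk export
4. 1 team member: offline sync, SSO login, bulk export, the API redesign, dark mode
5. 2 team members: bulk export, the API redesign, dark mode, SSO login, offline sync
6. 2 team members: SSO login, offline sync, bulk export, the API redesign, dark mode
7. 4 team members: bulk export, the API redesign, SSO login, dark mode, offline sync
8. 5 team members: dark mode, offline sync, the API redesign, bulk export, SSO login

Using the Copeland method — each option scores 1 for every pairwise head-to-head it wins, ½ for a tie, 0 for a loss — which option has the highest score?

bulk export: beats SSO login; loses to the API redesign, offline sync, and dark mode → score 1.
the API redesign: beats bulk export, SSO login, offline sync, and dark mode → score 4.
SSO login: beats offline sync; loses to bulk export, the API redesign, and dark mode → score 1.
offline sync: beats bulk export; loses to the API redesign, SSO login, and dark mode → score 1.
dark mode: beats bulk export, SSO login, and offline sync; loses to the API redesign → score 3.
the API redesign has the best pairwise record.

the API redesign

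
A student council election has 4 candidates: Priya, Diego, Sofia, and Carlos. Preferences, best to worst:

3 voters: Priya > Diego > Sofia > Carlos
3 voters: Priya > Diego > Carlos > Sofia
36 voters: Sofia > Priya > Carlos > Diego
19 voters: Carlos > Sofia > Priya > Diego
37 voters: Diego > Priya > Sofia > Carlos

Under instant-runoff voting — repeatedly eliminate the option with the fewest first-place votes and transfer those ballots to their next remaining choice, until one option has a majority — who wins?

Sofia

Round 1: Priya 6, Diego 37, Sofia 36, Carlos 19. Eliminate Priya.
Round 2: Diego 43, Sofia 36, Carlos 19. Eliminate Carlos.
Round 3: Diego 43, Sofia 55. Sofia has a majority.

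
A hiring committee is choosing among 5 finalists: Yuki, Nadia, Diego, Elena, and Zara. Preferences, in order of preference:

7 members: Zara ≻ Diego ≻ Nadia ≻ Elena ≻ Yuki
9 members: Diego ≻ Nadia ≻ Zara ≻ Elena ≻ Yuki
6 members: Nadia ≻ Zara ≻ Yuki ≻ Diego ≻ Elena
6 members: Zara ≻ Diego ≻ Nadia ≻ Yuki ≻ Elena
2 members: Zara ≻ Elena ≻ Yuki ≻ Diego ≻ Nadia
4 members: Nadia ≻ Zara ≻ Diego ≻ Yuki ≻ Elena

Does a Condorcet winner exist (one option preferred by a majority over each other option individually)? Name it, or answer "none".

Checking pairwise contests:
Nadia beats Yuki 32–2.
Diego beats Nadia 24–10.
Zara beats Diego 25–9.
Nadia beats Elena 32–2.
Nadia beats Zara 19–15.
Every option loses at least one head-to-head, so there is no Condorcet winner.

none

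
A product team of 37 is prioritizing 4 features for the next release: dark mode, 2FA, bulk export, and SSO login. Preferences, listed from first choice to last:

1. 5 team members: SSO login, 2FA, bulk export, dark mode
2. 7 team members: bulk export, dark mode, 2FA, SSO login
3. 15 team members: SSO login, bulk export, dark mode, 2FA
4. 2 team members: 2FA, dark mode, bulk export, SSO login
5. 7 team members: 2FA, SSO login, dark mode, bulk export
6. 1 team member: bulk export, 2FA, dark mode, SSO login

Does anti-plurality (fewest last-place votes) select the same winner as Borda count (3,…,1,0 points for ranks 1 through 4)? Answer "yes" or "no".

Anti-plurality — last-place votes: dark mode 5, 2FA 15, bulk export 7, SSO login 10. Winner: dark mode.
Borda — scores: dark mode 41, 2FA 46, bulk export 61, SSO login 74. Winner: SSO login.
The two methods disagree.

no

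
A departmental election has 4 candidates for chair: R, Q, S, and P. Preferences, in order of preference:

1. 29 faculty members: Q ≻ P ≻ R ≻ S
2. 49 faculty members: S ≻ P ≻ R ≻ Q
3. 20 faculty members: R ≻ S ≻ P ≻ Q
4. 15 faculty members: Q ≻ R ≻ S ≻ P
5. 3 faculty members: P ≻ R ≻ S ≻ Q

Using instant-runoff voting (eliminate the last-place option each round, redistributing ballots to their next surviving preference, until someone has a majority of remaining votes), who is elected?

S

Round 1: R 20, Q 44, S 49, P 3. Eliminate P.
Round 2: R 23, Q 44, S 49. Eliminate R.
Round 3: Q 44, S 72. S has a majority.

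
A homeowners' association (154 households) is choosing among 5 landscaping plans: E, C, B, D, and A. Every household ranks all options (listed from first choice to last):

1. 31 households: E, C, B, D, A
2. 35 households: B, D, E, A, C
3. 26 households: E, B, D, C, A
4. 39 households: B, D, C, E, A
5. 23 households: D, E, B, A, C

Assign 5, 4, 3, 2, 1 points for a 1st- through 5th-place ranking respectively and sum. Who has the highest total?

E: 31·5 + 35·3 + 26·5 + 39·2 + 23·4 = 560
C: 31·4 + 35·1 + 26·2 + 39·3 + 23·1 = 351
B: 31·3 + 35·5 + 26·4 + 39·5 + 23·3 = 636
D: 31·2 + 35·4 + 26·3 + 39·4 + 23·5 = 551
A: 31·1 + 35·2 + 26·1 + 39·1 + 23·2 = 212
B has the highest Borda score (636).

B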